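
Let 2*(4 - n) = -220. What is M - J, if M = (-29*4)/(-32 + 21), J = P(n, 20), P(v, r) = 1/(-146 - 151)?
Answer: 3133/297 ≈ 10.549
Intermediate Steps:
n = 114 (n = 4 - 1/2*(-220) = 4 + 110 = 114)
P(v, r) = -1/297 (P(v, r) = 1/(-297) = -1/297)
J = -1/297 ≈ -0.0033670
M = 116/11 (M = -116/(-11) = -116*(-1/11) = 116/11 ≈ 10.545)
M - J = 116/11 - 1*(-1/297) = 116/11 + 1/297 = 3133/297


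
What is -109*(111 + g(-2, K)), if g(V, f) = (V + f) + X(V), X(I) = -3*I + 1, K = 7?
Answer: -13407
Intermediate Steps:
X(I) = 1 - 3*I
g(V, f) = 1 + f - 2*V (g(V, f) = (V + f) + (1 - 3*V) = 1 + f - 2*V)
-109*(111 + g(-2, K)) = -109*(111 + (1 + 7 - 2*(-2))) = -109*(111 + (1 + 7 + 4)) = -109*(111 + 12) = -109*123 = -13407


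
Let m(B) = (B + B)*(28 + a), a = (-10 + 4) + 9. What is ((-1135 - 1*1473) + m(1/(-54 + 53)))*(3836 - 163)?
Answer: -9806910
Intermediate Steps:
a = 3 (a = -6 + 9 = 3)
m(B) = 62*B (m(B) = (B + B)*(28 + 3) = (2*B)*31 = 62*B)
((-1135 - 1*1473) + m(1/(-54 + 53)))*(3836 - 163) = ((-1135 - 1*1473) + 62/(-54 + 53))*(3836 - 163) = ((-1135 - 1473) + 62/(-1))*3673 = (-2608 + 62*(-1))*3673 = (-2608 - 62)*3673 = -2670*3673 = -9806910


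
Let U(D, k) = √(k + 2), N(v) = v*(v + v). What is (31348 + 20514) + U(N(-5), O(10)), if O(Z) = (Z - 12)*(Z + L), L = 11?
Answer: 51862 + 2*I*√10 ≈ 51862.0 + 6.3246*I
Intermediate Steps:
O(Z) = (-12 + Z)*(11 + Z) (O(Z) = (Z - 12)*(Z + 11) = (-12 + Z)*(11 + Z))
N(v) = 2*v² (N(v) = v*(2*v) = 2*v²)
U(D, k) = √(2 + k)
(31348 + 20514) + U(N(-5), O(10)) = (31348 + 20514) + √(2 + (-132 + 10² - 1*10)) = 51862 + √(2 + (-132 + 100 - 10)) = 51862 + √(2 - 42) = 51862 + √(-40) = 51862 + 2*I*√10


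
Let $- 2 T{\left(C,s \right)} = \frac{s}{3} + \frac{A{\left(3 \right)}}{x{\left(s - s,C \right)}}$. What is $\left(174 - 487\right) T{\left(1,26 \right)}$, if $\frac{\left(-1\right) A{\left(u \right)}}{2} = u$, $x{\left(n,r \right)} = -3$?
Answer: $\frac{5008}{3} \approx 1669.3$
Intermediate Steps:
$A{\left(u \right)} = - 2 u$
$T{\left(C,s \right)} = -1 - \frac{s}{6}$ ($T{\left(C,s \right)} = - \frac{\frac{s}{3} + \frac{\left(-2\right) 3}{-3}}{2} = - \frac{s \frac{1}{3} - -2}{2} = - \frac{\frac{s}{3} + 2}{2} = - \frac{2 + \frac{s}{3}}{2} = -1 - \frac{s}{6}$)
$\left(174 - 487\right) T{\left(1,26 \right)} = \left(174 - 487\right) \left(-1 - \frac{13}{3}\right) = - 313 \left(-1 - \frac{13}{3}\right) = \left(-313\right) \left(- \frac{16}{3}\right) = \frac{5008}{3}$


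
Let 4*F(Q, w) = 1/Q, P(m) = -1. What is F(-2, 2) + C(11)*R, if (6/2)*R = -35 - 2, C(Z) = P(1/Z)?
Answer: 293/24 ≈ 12.208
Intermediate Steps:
C(Z) = -1
R = -37/3 (R = (-35 - 2)/3 = (1/3)*(-37) = -37/3 ≈ -12.333)
F(Q, w) = 1/(4*Q)
F(-2, 2) + C(11)*R = (1/4)/(-2) - 1*(-37/3) = (1/4)*(-1/2) + 37/3 = -1/8 + 37/3 = 293/24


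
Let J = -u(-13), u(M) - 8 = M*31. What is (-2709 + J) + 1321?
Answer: -993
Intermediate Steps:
u(M) = 8 + 31*M (u(M) = 8 + M*31 = 8 + 31*M)
J = 395 (J = -(8 + 31*(-13)) = -(8 - 403) = -1*(-395) = 395)
(-2709 + J) + 1321 = (-2709 + 395) + 1321 = -2314 + 1321 = -993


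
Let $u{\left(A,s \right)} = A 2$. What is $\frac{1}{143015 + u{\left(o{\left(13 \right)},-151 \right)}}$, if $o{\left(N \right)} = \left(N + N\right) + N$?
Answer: $\frac{1}{143093} \approx 6.9885 \cdot 10^{-6}$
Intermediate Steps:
$o{\left(N \right)} = 3 N$ ($o{\left(N \right)} = 2 N + N = 3 N$)
$u{\left(A,s \right)} = 2 A$
$\frac{1}{143015 + u{\left(o{\left(13 \right)},-151 \right)}} = \frac{1}{143015 + 2 \cdot 3 \cdot 13} = \frac{1}{143015 + 2 \cdot 39} = \frac{1}{143015 + 78} = \frac{1}{143093}$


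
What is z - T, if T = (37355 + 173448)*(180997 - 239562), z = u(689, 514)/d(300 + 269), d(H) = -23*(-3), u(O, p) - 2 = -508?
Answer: 37037033063/3 ≈ 1.2346e+10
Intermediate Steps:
u(O, p) = -506 (u(O, p) = 2 - 508 = -506)
d(H) = 69
z = -22/3 (z = -506/69 = -506*1/69 = -22/3 ≈ -7.3333)
T = -12345677695 (T = 210803*(-58565) = -12345677695)
z - T = -22/3 - 1*(-12345677695) = -22/3 + 12345677695 = 37037033063/3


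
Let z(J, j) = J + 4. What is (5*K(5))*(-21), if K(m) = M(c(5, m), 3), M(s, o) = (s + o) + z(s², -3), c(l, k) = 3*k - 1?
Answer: -22785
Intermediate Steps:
c(l, k) = -1 + 3*k
z(J, j) = 4 + J
M(s, o) = 4 + o + s + s² (M(s, o) = (s + o) + (4 + s²) = (o + s) + (4 + s²) = 4 + o + s + s²)
K(m) = 6 + (-1 + 3*m)² + 3*m (K(m) = 4 + 3 + (-1 + 3*m) + (-1 + 3*m)² = 6 + (-1 + 3*m)² + 3*m)
(5*K(5))*(-21) = (5*(7 - 3*5 + 9*5²))*(-21) = (5*(7 - 15 + 9*25))*(-21) = (5*(7 - 15 + 225))*(-21) = (5*217)*(-21) = 1085*(-21) = -22785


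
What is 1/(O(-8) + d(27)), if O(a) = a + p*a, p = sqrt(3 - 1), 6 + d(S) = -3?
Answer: -17/161 + 8*sqrt(2)/161 ≈ -0.035319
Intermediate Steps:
d(S) = -9 (d(S) = -6 - 3 = -9)
p = sqrt(2) ≈ 1.4142
O(a) = a + a*sqrt(2) (O(a) = a + sqrt(2)*a = a + a*sqrt(2))
1/(O(-8) + d(27)) = 1/(-8*(1 + sqrt(2)) - 9) = 1/((-8 - 8*sqrt(2)) - 9) = 1/(-17 - 8*sqrt(2))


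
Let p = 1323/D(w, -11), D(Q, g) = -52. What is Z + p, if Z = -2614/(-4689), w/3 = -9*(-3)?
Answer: -6067619/243828 ≈ -24.885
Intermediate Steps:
w = 81 (w = 3*(-9*(-3)) = 3*27 = 81)
Z = 2614/4689 (Z = -2614*(-1/4689) = 2614/4689 ≈ 0.55748)
p = -1323/52 (p = 1323/(-52) = 1323*(-1/52) = -1323/52 ≈ -25.442)
Z + p = 2614/4689 - 1323/52 = -6067619/243828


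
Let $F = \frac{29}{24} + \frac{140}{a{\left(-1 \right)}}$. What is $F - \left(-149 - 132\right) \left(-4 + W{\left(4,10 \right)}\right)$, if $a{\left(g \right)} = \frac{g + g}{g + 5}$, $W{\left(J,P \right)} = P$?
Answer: $\frac{33773}{24} \approx 1407.2$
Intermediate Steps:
$a{\left(g \right)} = \frac{2 g}{5 + g}$
$F = - \frac{6691}{24}$ ($F = \frac{29}{24} + \frac{140}{2 \left(-1\right) \frac{1}{5 - 1}} = 29 \cdot \frac{1}{24} + \frac{140}{2 \left(-1\right) \frac{1}{4}} = \frac{29}{24} + \frac{140}{2 \left(-1\right) \frac{1}{4}} = \frac{29}{24} + \frac{140}{- \frac{1}{2}} = \frac{29}{24} + 140 \left(-2\right) = \frac{29}{24} - 280 = - \frac{6691}{24} \approx -278.79$)
$F - \left(-149 - 132\right) \left(-4 + W{\left(4,10 \right)}\right) = - \frac{6691}{24} - \left(-149 - 132\right) \left(-4 + 10\right) = - \frac{6691}{24} - \left(-281\right) 6 = - \frac{6691}{24} - -1686 = - \frac{6691}{24} + 1686 = \frac{33773}{24}$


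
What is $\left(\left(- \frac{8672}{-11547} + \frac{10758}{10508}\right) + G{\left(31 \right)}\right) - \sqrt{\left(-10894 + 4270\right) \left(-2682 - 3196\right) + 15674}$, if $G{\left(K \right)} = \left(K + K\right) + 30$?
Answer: $\frac{5689124297}{60667938} - \sqrt{38951546} \approx -6147.3$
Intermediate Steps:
$G{\left(K \right)} = 30 + 2 K$ ($G{\left(K \right)} = 2 K + 30 = 30 + 2 K$)
$\left(\left(- \frac{8672}{-11547} + \frac{10758}{10508}\right) + G{\left(31 \right)}\right) - \sqrt{\left(-10894 + 4270\right) \left(-2682 - 3196\right) + 15674} = \left(\left(- \frac{8672}{-11547} + \frac{10758}{10508}\right) + \left(30 + 2 \cdot 31\right)\right) - \sqrt{\left(-10894 + 4270\right) \left(-2682 - 3196\right) + 15674} = \left(\left(\left(-8672\right) \left(- \frac{1}{11547}\right) + 10758 \cdot \frac{1}{10508}\right) + \left(30 + 62\right)\right) - \sqrt{\left(-6624\right) \left(-5878\right) + 15674} = \left(\left(\frac{8672}{11547} + \frac{5379}{5254}\right) + 92\right) - \sqrt{38935872 + 15674} = \left(\frac{107674001}{60667938} + 92\right) - \sqrt{38951546} = \frac{5689124297}{60667938} - \sqrt{38951546}$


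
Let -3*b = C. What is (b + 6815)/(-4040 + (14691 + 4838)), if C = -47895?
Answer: 22780/15489 ≈ 1.4707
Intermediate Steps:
b = 15965 (b = -⅓*(-47895) = 15965)
(b + 6815)/(-4040 + (14691 + 4838)) = (15965 + 6815)/(-4040 + (14691 + 4838)) = 22780/(-4040 + 19529) = 22780/15489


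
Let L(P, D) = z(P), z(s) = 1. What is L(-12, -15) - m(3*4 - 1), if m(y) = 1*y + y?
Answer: -21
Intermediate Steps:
m(y) = 2*y (m(y) = y + y = 2*y)
L(P, D) = 1
L(-12, -15) - m(3*4 - 1) = 1 - 2*(3*4 - 1) = 1 - 2*(12 - 1) = 1 - 2*11 = 1 - 1*22 = 1 - 22 = -21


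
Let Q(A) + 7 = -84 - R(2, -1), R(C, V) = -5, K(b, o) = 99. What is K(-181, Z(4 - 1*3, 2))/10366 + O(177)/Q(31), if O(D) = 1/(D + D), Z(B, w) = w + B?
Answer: 1501795/157791252 ≈ 0.0095176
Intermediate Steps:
Z(B, w) = B + w
O(D) = 1/(2*D)
Q(A) = -86 (Q(A) = -7 + (-84 - 1*(-5)) = -7 + (-84 + 5) = -7 - 79 = -86)
K(-181, Z(4 - 1*3, 2))/10366 + O(177)/Q(31) = 99/10366 + ((½)/177)/(-86) = 99*(1/10366) + ((½)*(1/177))*(-1/86) = 99/10366 + (1/354)*(-1/86) = 99/10366 - 1/30444 = 1501795/157791252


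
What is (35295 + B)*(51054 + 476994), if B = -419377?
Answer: -202813731936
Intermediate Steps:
(35295 + B)*(51054 + 476994) = (35295 - 419377)*(51054 + 476994) = -384082*528048 = -202813731936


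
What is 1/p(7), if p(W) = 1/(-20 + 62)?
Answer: 42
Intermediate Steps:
p(W) = 1/42
1/p(7) = 1/(1/42) = 42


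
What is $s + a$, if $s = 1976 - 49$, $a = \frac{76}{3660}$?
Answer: $\frac{1763224}{915} \approx 1927.0$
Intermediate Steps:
$a = \frac{19}{915}$ ($a = 76 \cdot \frac{1}{3660} = \frac{19}{915} \approx 0.020765$)
$s = 1927$ ($s = 1976 - 49 = 1927$)
$s + a = 1927 + \frac{19}{915} = \frac{1763224}{915}$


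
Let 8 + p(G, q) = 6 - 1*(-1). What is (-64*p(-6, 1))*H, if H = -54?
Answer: -3456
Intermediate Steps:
p(G, q) = -1 (p(G, q) = -8 + (6 - 1*(-1)) = -8 + (6 + 1) = -8 + 7 = -1)
(-64*p(-6, 1))*H = -64*(-1)*(-54) = 64*(-54) = -3456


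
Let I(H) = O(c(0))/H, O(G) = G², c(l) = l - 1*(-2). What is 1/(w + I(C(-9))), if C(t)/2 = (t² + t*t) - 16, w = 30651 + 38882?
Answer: 73/5075910 ≈ 1.4382e-5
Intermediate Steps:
c(l) = 2 + l (c(l) = l + 2 = 2 + l)
w = 69533
C(t) = -32 + 4*t² (C(t) = 2*((t² + t*t) - 16) = 2*((t² + t²) - 16) = 2*(2*t² - 16) = 2*(-16 + 2*t²) = -32 + 4*t²)
I(H) = 4/H (I(H) = (2 + 0)²/H = 2²/H = 4/H)
1/(w + I(C(-9))) = 1/(69533 + 4/(-32 + 4*(-9)²)) = 1/(69533 + 4/(-32 + 4*81)) = 1/(69533 + 4/(-32 + 324)) = 1/(69533 + 4/292) = 1/(69533 + 4*(1/292)) = 1/(69533 + 1/73) = 1/(5075910/73) = 73/5075910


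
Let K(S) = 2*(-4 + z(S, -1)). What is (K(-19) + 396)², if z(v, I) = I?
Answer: 148996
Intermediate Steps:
K(S) = -10 (K(S) = 2*(-4 - 1) = 2*(-5) = -10)
(K(-19) + 396)² = (-10 + 396)² = 386² = 148996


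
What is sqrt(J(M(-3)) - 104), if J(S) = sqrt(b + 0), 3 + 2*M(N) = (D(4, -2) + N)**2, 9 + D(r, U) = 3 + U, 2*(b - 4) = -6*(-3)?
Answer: sqrt(-104 + sqrt(13)) ≈ 10.02*I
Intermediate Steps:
b = 13 (b = 4 + (-6*(-3))/2 = 4 + (1/2)*18 = 4 + 9 = 13)
D(r, U) = -6 + U (D(r, U) = -9 + (3 + U) = -6 + U)
M(N) = -3/2 + (-8 + N)**2/2 (M(N) = -3/2 + ((-6 - 2) + N)**2/2 = -3/2 + (-8 + N)**2/2)
J(S) = sqrt(13) (J(S) = sqrt(13 + 0) = sqrt(13))
sqrt(J(M(-3)) - 104) = sqrt(sqrt(13) - 104) = sqrt(-104 + sqrt(13))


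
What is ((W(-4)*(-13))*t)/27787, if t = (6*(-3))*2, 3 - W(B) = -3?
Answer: 2808/27787 ≈ 0.10105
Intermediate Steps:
W(B) = 6 (W(B) = 3 - 1*(-3) = 3 + 3 = 6)
t = -36 (t = -18*2 = -36)
((W(-4)*(-13))*t)/27787 = ((6*(-13))*(-36))/27787 = -78*(-36)*(1/27787) = 2808*(1/27787) = 2808/27787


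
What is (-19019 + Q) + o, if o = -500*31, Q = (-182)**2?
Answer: -1395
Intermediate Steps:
Q = 33124
o = -15500
(-19019 + Q) + o = (-19019 + 33124) - 15500 = 14105 - 15500 = -1395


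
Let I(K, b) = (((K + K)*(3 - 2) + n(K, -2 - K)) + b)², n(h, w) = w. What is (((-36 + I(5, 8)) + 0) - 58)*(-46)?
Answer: -1242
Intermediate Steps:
I(K, b) = (-2 + K + b)² (I(K, b) = (((K + K)*(3 - 2) + (-2 - K)) + b)² = (((2*K)*1 + (-2 - K)) + b)² = ((2*K + (-2 - K)) + b)² = ((-2 + K) + b)² = (-2 + K + b)²)
(((-36 + I(5, 8)) + 0) - 58)*(-46) = (((-36 + (-2 + 5 + 8)²) + 0) - 58)*(-46) = (((-36 + 11²) + 0) - 58)*(-46) = (((-36 + 121) + 0) - 58)*(-46) = ((85 + 0) - 58)*(-46) = (85 - 58)*(-46) = 27*(-46) = -1242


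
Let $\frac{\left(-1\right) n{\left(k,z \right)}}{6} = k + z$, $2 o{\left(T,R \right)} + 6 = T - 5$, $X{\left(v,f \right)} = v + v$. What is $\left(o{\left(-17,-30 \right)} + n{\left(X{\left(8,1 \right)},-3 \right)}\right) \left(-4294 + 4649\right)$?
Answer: $-32660$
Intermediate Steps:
$X{\left(v,f \right)} = 2 v$
$o{\left(T,R \right)} = - \frac{11}{2} + \frac{T}{2}$ ($o{\left(T,R \right)} = -3 + \frac{T - 5}{2} = -3 + \frac{-5 + T}{2} = -3 + \left(- \frac{5}{2} + \frac{T}{2}\right) = - \frac{11}{2} + \frac{T}{2}$)
$n{\left(k,z \right)} = - 6 k - 6 z$ ($n{\left(k,z \right)} = - 6 \left(k + z\right) = - 6 k - 6 z$)
$\left(o{\left(-17,-30 \right)} + n{\left(X{\left(8,1 \right)},-3 \right)}\right) \left(-4294 + 4649\right) = \left(\left(- \frac{11}{2} + \frac{1}{2} \left(-17\right)\right) - \left(-18 + 6 \cdot 2 \cdot 8\right)\right) \left(-4294 + 4649\right) = \left(\left(- \frac{11}{2} - \frac{17}{2}\right) + \left(\left(-6\right) 16 + 18\right)\right) 355 = \left(-14 + \left(-96 + 18\right)\right) 355 = \left(-14 - 78\right) 355 = \left(-92\right) 355 = -32660$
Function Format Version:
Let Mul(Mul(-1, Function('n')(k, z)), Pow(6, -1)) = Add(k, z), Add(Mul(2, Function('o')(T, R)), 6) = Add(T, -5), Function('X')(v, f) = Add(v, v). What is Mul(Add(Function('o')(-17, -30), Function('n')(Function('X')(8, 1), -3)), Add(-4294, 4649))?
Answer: -32660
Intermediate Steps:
Function('X')(v, f) = Mul(2, v)
Function('o')(T, R) = Add(Rational(-11, 2), Mul(Rational(1, 2), T)) (Function('o')(T, R) = Add(-3, Mul(Rational(1, 2), Add(T, -5))) = Add(-3, Mul(Rational(1, 2), Add(-5, T))) = Add(-3, Add(Rational(-5, 2), Mul(Rational(1, 2), T))) = Add(Rational(-11, 2), Mul(Rational(1, 2), T)))
Function('n')(k, z) = Add(Mul(-6, k), Mul(-6, z)) (Function('n')(k, z) = Mul(-6, Add(k, z)) = Add(Mul(-6, k), Mul(-6, z)))
Mul(Add(Function('o')(-17, -30), Function('n')(Function('X')(8, 1), -3)), Add(-4294, 4649)) = Mul(Add(Add(Rational(-11, 2), Mul(Rational(1, 2), -17)), Add(Mul(-6, Mul(2, 8)), Mul(-6, -3))), Add(-4294, 4649)) = Mul(Add(Add(Rational(-11, 2), Rational(-17, 2)), Add(Mul(-6, 16), 18)), 355) = Mul(Add(-14, Add(-96, 18)), 355) = Mul(Add(-14, -78), 355) = Mul(-92, 355) = -32660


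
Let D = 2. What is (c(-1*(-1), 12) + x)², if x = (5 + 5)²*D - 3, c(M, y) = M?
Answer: 39204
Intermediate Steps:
x = 197 (x = (5 + 5)²*2 - 3 = 10²*2 - 3 = 100*2 - 3 = 200 - 3 = 197)
(c(-1*(-1), 12) + x)² = (-1*(-1) + 197)² = (1 + 197)² = 198² = 39204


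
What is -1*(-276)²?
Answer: -76176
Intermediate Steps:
-1*(-276)² = -1*76176 = -76176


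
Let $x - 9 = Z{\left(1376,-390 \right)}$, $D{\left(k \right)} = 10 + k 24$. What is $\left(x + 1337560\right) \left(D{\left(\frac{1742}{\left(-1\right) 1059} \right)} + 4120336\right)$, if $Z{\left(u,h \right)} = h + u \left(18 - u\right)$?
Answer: $- \frac{772946582120658}{353} \approx -2.1897 \cdot 10^{12}$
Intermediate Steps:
$D{\left(k \right)} = 10 + 24 k$
$x = -1868989$ ($x = 9 - 1868998 = -1868989$)
$\left(x + 1337560\right) \left(D{\left(\frac{1742}{\left(-1\right) 1059} \right)} + 4120336\right) = \left(-1868989 + 1337560\right) \left(\left(10 + 24 \frac{1742}{\left(-1\right) 1059}\right) + 4120336\right) = - 531429 \left(\left(10 + 24 \frac{1742}{-1059}\right) + 4120336\right) = - 531429 \left(\left(10 + 24 \cdot 1742 \left(- \frac{1}{1059}\right)\right) + 4120336\right) = - 531429 \left(\left(10 + 24 \left(- \frac{1742}{1059}\right)\right) + 4120336\right) = - 531429 \left(\left(10 - \frac{13936}{353}\right) + 4120336\right) = - 531429 \left(- \frac{10406}{353} + 4120336\right) = \left(-531429\right) \frac{1454468202}{353} = - \frac{772946582120658}{353}$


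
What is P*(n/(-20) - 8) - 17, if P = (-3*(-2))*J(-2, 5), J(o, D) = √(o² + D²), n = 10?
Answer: -17 - 51*√29 ≈ -291.64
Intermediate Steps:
J(o, D) = √(D² + o²)
P = 6*√29 (P = (-3*(-2))*√(5² + (-2)²) = 6*√(25 + 4) = 6*√29 ≈ 32.311)
P*(n/(-20) - 8) - 17 = (6*√29)*(10/(-20) - 8) - 17 = (6*√29)*(10*(-1/20) - 8) - 17 = (6*√29)*(-½ - 8) - 17 = (6*√29)*(-17/2) - 17 = -51*√29 - 17 = -17 - 51*√29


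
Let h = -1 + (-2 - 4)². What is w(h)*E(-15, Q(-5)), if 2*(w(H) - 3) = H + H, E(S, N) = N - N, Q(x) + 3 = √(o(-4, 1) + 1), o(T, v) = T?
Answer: 0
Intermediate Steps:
Q(x) = -3 + I*√3 (Q(x) = -3 + √(-4 + 1) = -3 + √(-3) = -3 + I*√3)
E(S, N) = 0
h = 35 (h = -1 + (-6)² = -1 + 36 = 35)
w(H) = 3 + H (w(H) = 3 + (H + H)/2 = 3 + (2*H)/2 = 3 + H)
w(h)*E(-15, Q(-5)) = (3 + 35)*0 = 38*0 = 0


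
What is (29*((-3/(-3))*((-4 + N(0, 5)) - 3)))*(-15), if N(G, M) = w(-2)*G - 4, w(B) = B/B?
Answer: 4785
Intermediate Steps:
w(B) = 1
N(G, M) = -4 + G (N(G, M) = 1*G - 4 = G - 4 = -4 + G)
(29*((-3/(-3))*((-4 + N(0, 5)) - 3)))*(-15) = (29*((-3/(-3))*((-4 + (-4 + 0)) - 3)))*(-15) = (29*((-3*(-⅓))*((-4 - 4) - 3)))*(-15) = (29*(1*(-8 - 3)))*(-15) = (29*(1*(-11)))*(-15) = (29*(-11))*(-15) = -319*(-15) = 4785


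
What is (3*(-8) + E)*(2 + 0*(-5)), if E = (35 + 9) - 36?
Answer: -32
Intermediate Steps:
E = 8 (E = 44 - 36 = 8)
(3*(-8) + E)*(2 + 0*(-5)) = (3*(-8) + 8)*(2 + 0*(-5)) = (-24 + 8)*(2 + 0) = -16*2 = -32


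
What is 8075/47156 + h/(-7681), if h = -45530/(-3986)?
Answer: 122540475135/721875035348 ≈ 0.16975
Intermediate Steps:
h = 22765/1993 (h = -45530*(-1/3986) = 22765/1993 ≈ 11.422)
8075/47156 + h/(-7681) = 8075/47156 + (22765/1993)/(-7681) = 8075*(1/47156) + (22765/1993)*(-1/7681) = 8075/47156 - 22765/15308233 = 122540475135/721875035348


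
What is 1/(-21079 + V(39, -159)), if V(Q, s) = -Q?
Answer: -1/21118 ≈ -4.7353e-5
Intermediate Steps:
1/(-21079 + V(39, -159)) = 1/(-21079 - 1*39) = 1/(-21079 - 39) = 1/(-21118) = -1/21118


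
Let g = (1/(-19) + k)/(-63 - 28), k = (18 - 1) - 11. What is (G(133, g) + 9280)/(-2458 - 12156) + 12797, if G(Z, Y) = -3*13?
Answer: 187006117/14614 ≈ 12796.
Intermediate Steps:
k = 6 (k = 17 - 11 = 6)
g = -113/1729 (g = (1/(-19) + 6)/(-63 - 28) = (-1/19 + 6)/(-91) = (113/19)*(-1/91) = -113/1729 ≈ -0.065356)
G(Z, Y) = -39
(G(133, g) + 9280)/(-2458 - 12156) + 12797 = (-39 + 9280)/(-2458 - 12156) + 12797 = 9241/(-14614) + 12797 = 9241*(-1/14614) + 12797 = -9241/14614 + 12797 = 187006117/14614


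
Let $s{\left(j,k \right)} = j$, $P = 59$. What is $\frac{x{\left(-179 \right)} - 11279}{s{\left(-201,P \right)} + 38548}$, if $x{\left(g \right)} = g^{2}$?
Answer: $\frac{20762}{38347} \approx 0.54142$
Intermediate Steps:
$\frac{x{\left(-179 \right)} - 11279}{s{\left(-201,P \right)} + 38548} = \frac{\left(-179\right)^{2} - 11279}{-201 + 38548} = \frac{32041 - 11279}{38347} = 20762 \cdot \frac{1}{38347} = \frac{20762}{38347}$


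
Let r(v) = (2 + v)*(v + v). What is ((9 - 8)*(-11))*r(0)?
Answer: 0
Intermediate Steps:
r(v) = 2*v*(2 + v) (r(v) = (2 + v)*(2*v) = 2*v*(2 + v))
((9 - 8)*(-11))*r(0) = ((9 - 8)*(-11))*(2*0*(2 + 0)) = (1*(-11))*(2*0*2) = -11*0 = 0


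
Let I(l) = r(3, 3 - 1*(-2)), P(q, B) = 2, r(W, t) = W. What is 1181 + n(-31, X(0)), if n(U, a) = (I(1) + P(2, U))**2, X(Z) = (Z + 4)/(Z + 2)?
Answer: 1206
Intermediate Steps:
X(Z) = (4 + Z)/(2 + Z)
I(l) = 3
n(U, a) = 25 (n(U, a) = (3 + 2)**2 = 5**2 = 25)
1181 + n(-31, X(0)) = 1181 + 25 = 1206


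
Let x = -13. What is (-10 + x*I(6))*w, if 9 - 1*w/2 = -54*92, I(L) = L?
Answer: -875952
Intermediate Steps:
w = 9954 (w = 18 - (-108)*92 = 18 - 2*(-4968) = 18 + 9936 = 9954)
(-10 + x*I(6))*w = (-10 - 13*6)*9954 = (-10 - 78)*9954 = -88*9954 = -875952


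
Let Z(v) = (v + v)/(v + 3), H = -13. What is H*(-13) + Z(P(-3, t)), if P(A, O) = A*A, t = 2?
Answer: 341/2 ≈ 170.50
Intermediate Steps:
P(A, O) = A**2
Z(v) = 2*v/(3 + v) (Z(v) = (2*v)/(3 + v) = 2*v/(3 + v))
H*(-13) + Z(P(-3, t)) = -13*(-13) + 2*(-3)**2/(3 + (-3)**2) = 169 + 2*9/(3 + 9) = 169 + 2*9/12 = 169 + 2*9*(1/12) = 169 + 3/2 = 341/2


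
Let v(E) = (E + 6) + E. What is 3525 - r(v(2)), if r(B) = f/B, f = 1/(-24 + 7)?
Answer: 599251/170 ≈ 3525.0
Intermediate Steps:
f = -1/17 (f = 1/(-17) = -1/17 ≈ -0.058824)
v(E) = 6 + 2*E (v(E) = (6 + E) + E = 6 + 2*E)
r(B) = -1/(17*B)
3525 - r(v(2)) = 3525 - (-1)/(17*(6 + 2*2)) = 3525 - (-1)/(17*(6 + 4)) = 3525 - (-1)/(17*10) = 3525 - 1*(-1/170) = 3525 + 1/170 = 599251/170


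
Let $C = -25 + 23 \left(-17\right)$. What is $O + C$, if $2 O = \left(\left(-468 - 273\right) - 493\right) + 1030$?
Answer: $-518$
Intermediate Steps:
$O = -102$ ($O = \frac{\left(\left(-468 - 273\right) - 493\right) + 1030}{2} = \frac{\left(-741 - 493\right) + 1030}{2} = \frac{-1234 + 1030}{2} = \frac{1}{2} \left(-204\right) = -102$)
$C = -416$ ($C = -25 - 391 = -416$)
$O + C = -102 - 416 = -518$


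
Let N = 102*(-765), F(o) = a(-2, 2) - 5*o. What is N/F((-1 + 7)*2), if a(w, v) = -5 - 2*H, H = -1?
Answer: 8670/7 ≈ 1238.6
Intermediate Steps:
a(w, v) = -3 (a(w, v) = -5 - 2*(-1) = -5 + 2 = -3)
F(o) = -3 - 5*o
N = -78030
N/F((-1 + 7)*2) = -78030/(-3 - 5*(-1 + 7)*2) = -78030/(-3 - 30*2) = -78030/(-3 - 5*12) = -78030/(-3 - 60) = -78030/(-63) = -78030*(-1/63) = 8670/7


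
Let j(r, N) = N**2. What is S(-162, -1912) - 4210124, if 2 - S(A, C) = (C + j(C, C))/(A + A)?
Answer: -113368808/27 ≈ -4.1988e+6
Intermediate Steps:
S(A, C) = 2 - (C + C**2)/(2*A) (S(A, C) = 2 - (C + C**2)/(A + A) = 2 - (C + C**2)/(2*A))
S(-162, -1912) - 4210124 = (1/2)*(-1*(-1912) - 1*(-1912)**2 + 4*(-162))/(-162) - 4210124 = (1/2)*(-1/162)*(1912 - 1*3655744 - 648) - 4210124 = (1/2)*(-1/162)*(1912 - 3655744 - 648) - 4210124 = (1/2)*(-1/162)*(-3654480) - 4210124 = 304540/27 - 4210124 = -113368808/27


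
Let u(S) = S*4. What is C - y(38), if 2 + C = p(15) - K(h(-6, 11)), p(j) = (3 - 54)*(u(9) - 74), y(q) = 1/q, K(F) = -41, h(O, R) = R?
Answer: 75125/38 ≈ 1977.0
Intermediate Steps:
u(S) = 4*S
p(j) = 1938 (p(j) = (3 - 54)*(4*9 - 74) = -51*(36 - 74) = -51*(-38) = 1938)
C = 1977 (C = -2 + (1938 - 1*(-41)) = -2 + (1938 + 41) = -2 + 1979 = 1977)
C - y(38) = 1977 - 1/38 = 75125/38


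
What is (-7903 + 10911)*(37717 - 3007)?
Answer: 104407680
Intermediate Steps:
(-7903 + 10911)*(37717 - 3007) = 3008*34710 = 104407680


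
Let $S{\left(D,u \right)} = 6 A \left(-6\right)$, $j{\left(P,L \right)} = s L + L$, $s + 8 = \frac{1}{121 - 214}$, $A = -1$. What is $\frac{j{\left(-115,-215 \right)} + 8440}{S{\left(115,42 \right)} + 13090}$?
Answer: $\frac{462550}{610359} \approx 0.75783$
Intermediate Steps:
$s = - \frac{745}{93}$ ($s = -8 + \frac{1}{121 - 214} = -8 + \frac{1}{-93} = -8 - \frac{1}{93} = - \frac{745}{93} \approx -8.0108$)
$j{\left(P,L \right)} = - \frac{652 L}{93}$ ($j{\left(P,L \right)} = - \frac{745 L}{93} + L = - \frac{652 L}{93}$)
$S{\left(D,u \right)} = 36$ ($S{\left(D,u \right)} = 6 \left(-1\right) \left(-6\right) = \left(-6\right) \left(-6\right) = 36$)
$\frac{j{\left(-115,-215 \right)} + 8440}{S{\left(115,42 \right)} + 13090} = \frac{\left(- \frac{652}{93}\right) \left(-215\right) + 8440}{36 + 13090} = \frac{\frac{140180}{93} + 8440}{13126} = \frac{925100}{93} \cdot \frac{1}{13126} = \frac{462550}{610359}$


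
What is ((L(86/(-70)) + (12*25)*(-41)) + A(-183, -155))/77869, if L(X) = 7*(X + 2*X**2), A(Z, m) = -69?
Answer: -2162382/13627075 ≈ -0.15868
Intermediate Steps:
L(X) = 7*X + 14*X**2
((L(86/(-70)) + (12*25)*(-41)) + A(-183, -155))/77869 = ((7*(86/(-70))*(1 + 2*(86/(-70))) + (12*25)*(-41)) - 69)/77869 = ((7*(86*(-1/70))*(1 + 2*(86*(-1/70))) + 300*(-41)) - 69)*(1/77869) = ((7*(-43/35)*(1 + 2*(-43/35)) - 12300) - 69)*(1/77869) = ((7*(-43/35)*(1 - 86/35) - 12300) - 69)*(1/77869) = ((7*(-43/35)*(-51/35) - 12300) - 69)*(1/77869) = ((2193/175 - 12300) - 69)*(1/77869) = (-2150307/175 - 69)*(1/77869) = -2162382/175*1/77869 = -2162382/13627075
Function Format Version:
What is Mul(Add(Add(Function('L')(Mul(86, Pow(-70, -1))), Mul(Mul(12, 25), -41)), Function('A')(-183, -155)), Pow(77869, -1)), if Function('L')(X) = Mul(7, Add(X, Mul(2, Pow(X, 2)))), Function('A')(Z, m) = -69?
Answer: Rational(-2162382, 13627075) ≈ -0.15868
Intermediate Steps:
Function('L')(X) = Add(Mul(7, X), Mul(14, Pow(X, 2)))
Mul(Add(Add(Function('L')(Mul(86, Pow(-70, -1))), Mul(Mul(12, 25), -41)), Function('A')(-183, -155)), Pow(77869, -1)) = Mul(Add(Add(Mul(7, Mul(86, Pow(-70, -1)), Add(1, Mul(2, Mul(86, Pow(-70, -1))))), Mul(Mul(12, 25), -41)), -69), Pow(77869, -1)) = Mul(Add(Add(Mul(7, Mul(86, Rational(-1, 70)), Add(1, Mul(2, Mul(86, Rational(-1, 70))))), Mul(300, -41)), -69), Rational(1, 77869)) = Mul(Add(Add(Mul(7, Rational(-43, 35), Add(1, Mul(2, Rational(-43, 35)))), -12300), -69), Rational(1, 77869)) = Mul(Add(Add(Mul(7, Rational(-43, 35), Add(1, Rational(-86, 35))), -12300), -69), Rational(1, 77869)) = Mul(Add(Add(Mul(7, Rational(-43, 35), Rational(-51, 35)), -12300), -69), Rational(1, 77869)) = Mul(Add(Add(Rational(2193, 175), -12300), -69), Rational(1, 77869)) = Mul(Add(Rational(-2150307, 175), -69), Rational(1, 77869)) = Mul(Rational(-2162382, 175), Rational(1, 77869)) = Rational(-2162382, 13627075)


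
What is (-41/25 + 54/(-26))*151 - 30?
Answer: -192158/325 ≈ -591.26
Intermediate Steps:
(-41/25 + 54/(-26))*151 - 30 = (-41*1/25 + 54*(-1/26))*151 - 30 = (-41/25 - 27/13)*151 - 30 = -1208/325*151 - 30 = -182408/325 - 30 = -192158/325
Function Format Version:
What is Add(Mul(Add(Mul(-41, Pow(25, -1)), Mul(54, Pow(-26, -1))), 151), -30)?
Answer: Rational(-192158, 325) ≈ -591.26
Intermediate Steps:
Add(Mul(Add(Mul(-41, Pow(25, -1)), Mul(54, Pow(-26, -1))), 151), -30) = Add(Mul(Add(Mul(-41, Rational(1, 25)), Mul(54, Rational(-1, 26))), 151), -30) = Add(Mul(Add(Rational(-41, 25), Rational(-27, 13)), 151), -30) = Add(Mul(Rational(-1208, 325), 151), -30) = Add(Rational(-182408, 325), -30) = Rational(-192158, 325)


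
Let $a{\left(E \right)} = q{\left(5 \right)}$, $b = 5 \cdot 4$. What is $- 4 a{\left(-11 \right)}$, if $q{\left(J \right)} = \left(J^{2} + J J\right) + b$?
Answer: $-280$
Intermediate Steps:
$b = 20$
$q{\left(J \right)} = 20 + 2 J^{2}$ ($q{\left(J \right)} = \left(J^{2} + J J\right) + 20 = \left(J^{2} + J^{2}\right) + 20 = 2 J^{2} + 20 = 20 + 2 J^{2}$)
$a{\left(E \right)} = 70$ ($a{\left(E \right)} = 20 + 2 \cdot 5^{2} = 20 + 2 \cdot 25 = 20 + 50 = 70$)
$- 4 a{\left(-11 \right)} = \left(-4\right) 70 = -280$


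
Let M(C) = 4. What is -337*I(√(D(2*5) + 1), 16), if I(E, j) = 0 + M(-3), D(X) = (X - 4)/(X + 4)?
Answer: -1348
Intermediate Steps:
D(X) = (-4 + X)/(4 + X)
I(E, j) = 4 (I(E, j) = 0 + 4 = 4)
-337*I(√(D(2*5) + 1), 16) = -337*4 = -1348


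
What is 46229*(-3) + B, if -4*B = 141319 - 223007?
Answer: -118265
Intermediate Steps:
B = 20422 (B = -(141319 - 223007)/4 = -1/4*(-81688) = 20422)
46229*(-3) + B = 46229*(-3) + 20422 = -138687 + 20422 = -118265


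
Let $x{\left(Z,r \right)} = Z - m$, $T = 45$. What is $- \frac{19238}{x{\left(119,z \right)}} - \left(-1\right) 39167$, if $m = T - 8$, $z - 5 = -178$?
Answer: $\frac{1596228}{41} \approx 38932.0$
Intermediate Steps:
$z = -173$ ($z = 5 - 178 = -173$)
$m = 37$ ($m = 45 - 8 = 37$)
$x{\left(Z,r \right)} = -37 + Z$ ($x{\left(Z,r \right)} = Z - 37 = -37 + Z$)
$- \frac{19238}{x{\left(119,z \right)}} - \left(-1\right) 39167 = - \frac{19238}{-37 + 119} - \left(-1\right) 39167 = - \frac{19238}{82} - -39167 = \left(-19238\right) \frac{1}{82} + 39167 = - \frac{9619}{41} + 39167 = \frac{1596228}{41}$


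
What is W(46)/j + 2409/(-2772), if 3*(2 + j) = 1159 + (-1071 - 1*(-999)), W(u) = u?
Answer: -2927/3948 ≈ -0.74139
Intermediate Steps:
j = 1081/3 (j = -2 + (1159 + (-1071 - 1*(-999)))/3 = -2 + (1159 + (-1071 + 999))/3 = -2 + (1159 - 72)/3 = -2 + (⅓)*1087 = -2 + 1087/3 = 1081/3 ≈ 360.33)
W(46)/j + 2409/(-2772) = 46/(1081/3) + 2409/(-2772) = 46*(3/1081) + 2409*(-1/2772) = 6/47 - 73/84 = -2927/3948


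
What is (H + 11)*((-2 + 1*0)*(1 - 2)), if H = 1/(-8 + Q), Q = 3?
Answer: 108/5 ≈ 21.600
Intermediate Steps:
H = -⅕ (H = 1/(-8 + 3) = 1/(-5) = -⅕ ≈ -0.20000)
(H + 11)*((-2 + 1*0)*(1 - 2)) = (-⅕ + 11)*((-2 + 1*0)*(1 - 2)) = 54*((-2 + 0)*(-1))/5 = 54*(-2*(-1))/5 = (54/5)*2 = 108/5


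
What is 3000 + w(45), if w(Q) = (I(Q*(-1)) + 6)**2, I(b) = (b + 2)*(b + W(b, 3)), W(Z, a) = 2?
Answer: 3444025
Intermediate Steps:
I(b) = (2 + b)**2 (I(b) = (b + 2)*(b + 2) = (2 + b)*(2 + b) = (2 + b)**2)
w(Q) = (10 + Q**2 - 4*Q)**2 (w(Q) = ((4 + (Q*(-1))**2 + 4*(Q*(-1))) + 6)**2 = ((4 + (-Q)**2 + 4*(-Q)) + 6)**2 = ((4 + Q**2 - 4*Q) + 6)**2 = (10 + Q**2 - 4*Q)**2)
3000 + w(45) = 3000 + (10 + 45**2 - 4*45)**2 = 3000 + (10 + 2025 - 180)**2 = 3000 + 1855**2 = 3000 + 3441025 = 3444025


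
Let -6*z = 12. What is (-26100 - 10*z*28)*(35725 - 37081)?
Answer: 34632240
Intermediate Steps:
z = -2 (z = -⅙*12 = -2)
(-26100 - 10*z*28)*(35725 - 37081) = (-26100 - 10*(-2)*28)*(35725 - 37081) = (-26100 + 20*28)*(-1356) = (-26100 + 560)*(-1356) = -25540*(-1356) = 34632240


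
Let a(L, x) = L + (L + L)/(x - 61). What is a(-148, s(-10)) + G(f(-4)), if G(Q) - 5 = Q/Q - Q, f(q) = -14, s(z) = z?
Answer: -8792/71 ≈ -123.83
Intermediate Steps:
G(Q) = 6 - Q (G(Q) = 5 + (Q/Q - Q) = 5 + (1 - Q) = 6 - Q)
a(L, x) = L + 2*L/(-61 + x) (a(L, x) = L + (2*L)/(-61 + x) = L + 2*L/(-61 + x))
a(-148, s(-10)) + G(f(-4)) = -148*(-59 - 10)/(-61 - 10) + (6 - 1*(-14)) = -148*(-69)/(-71) + (6 + 14) = -148*(-1/71)*(-69) + 20 = -10212/71 + 20 = -8792/71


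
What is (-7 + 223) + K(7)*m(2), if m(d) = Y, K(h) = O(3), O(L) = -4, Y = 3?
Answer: 204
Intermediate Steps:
K(h) = -4
m(d) = 3
(-7 + 223) + K(7)*m(2) = (-7 + 223) - 4*3 = 216 - 12 = 204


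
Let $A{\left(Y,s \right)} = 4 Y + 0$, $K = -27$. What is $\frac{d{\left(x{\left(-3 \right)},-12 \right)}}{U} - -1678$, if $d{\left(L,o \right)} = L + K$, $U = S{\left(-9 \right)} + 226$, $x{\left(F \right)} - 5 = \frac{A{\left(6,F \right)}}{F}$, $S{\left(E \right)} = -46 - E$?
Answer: $\frac{105704}{63} \approx 1677.8$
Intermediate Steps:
$A{\left(Y,s \right)} = 4 Y$
$x{\left(F \right)} = 5 + \frac{24}{F}$ ($x{\left(F \right)} = 5 + \frac{4 \cdot 6}{F} = 5 + \frac{24}{F}$)
$U = 189$ ($U = \left(-46 - -9\right) + 226 = \left(-46 + 9\right) + 226 = -37 + 226 = 189$)
$d{\left(L,o \right)} = -27 + L$ ($d{\left(L,o \right)} = L - 27 = -27 + L$)
$\frac{d{\left(x{\left(-3 \right)},-12 \right)}}{U} - -1678 = \frac{-27 + \left(5 + \frac{24}{-3}\right)}{189} - -1678 = \left(-27 + \left(5 + 24 \left(- \frac{1}{3}\right)\right)\right) \frac{1}{189} + 1678 = \left(-27 + \left(5 - 8\right)\right) \frac{1}{189} + 1678 = \left(-27 - 3\right) \frac{1}{189} + 1678 = \left(-30\right) \frac{1}{189} + 1678 = - \frac{10}{63} + 1678 = \frac{105704}{63}$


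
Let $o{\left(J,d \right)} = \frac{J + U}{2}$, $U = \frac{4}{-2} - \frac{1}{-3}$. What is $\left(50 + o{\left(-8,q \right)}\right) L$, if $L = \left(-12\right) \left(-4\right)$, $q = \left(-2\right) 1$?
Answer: $2168$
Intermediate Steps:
$U = - \frac{5}{3}$ ($U = 4 \left(- \frac{1}{2}\right) - - \frac{1}{3} = -2 + \frac{1}{3} = - \frac{5}{3} \approx -1.6667$)
$q = -2$
$L = 48$
$o{\left(J,d \right)} = - \frac{5}{6} + \frac{J}{2}$ ($o{\left(J,d \right)} = \frac{J - \frac{5}{3}}{2} = \frac{- \frac{5}{3} + J}{2} = - \frac{5}{6} + \frac{J}{2}$)
$\left(50 + o{\left(-8,q \right)}\right) L = \left(50 + \left(- \frac{5}{6} + \frac{1}{2} \left(-8\right)\right)\right) 48 = \left(50 - \frac{29}{6}\right) 48 = \frac{271}{6} \cdot 48 = 2168$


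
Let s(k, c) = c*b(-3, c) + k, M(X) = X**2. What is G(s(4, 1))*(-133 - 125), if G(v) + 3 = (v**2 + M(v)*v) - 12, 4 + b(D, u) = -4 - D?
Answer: 3870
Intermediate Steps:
b(D, u) = -8 - D (b(D, u) = -4 + (-4 - D) = -8 - D)
s(k, c) = k - 5*c (s(k, c) = c*(-8 - 1*(-3)) + k = c*(-8 + 3) + k = c*(-5) + k = -5*c + k = k - 5*c)
G(v) = -15 + v**2 + v**3 (G(v) = -3 + ((v**2 + v**2*v) - 12) = -3 + ((v**2 + v**3) - 12) = -3 + (-12 + v**2 + v**3) = -15 + v**2 + v**3)
G(s(4, 1))*(-133 - 125) = (-15 + (4 - 5*1)**2 + (4 - 5*1)**3)*(-133 - 125) = (-15 + (4 - 5)**2 + (4 - 5)**3)*(-258) = (-15 + (-1)**2 + (-1)**3)*(-258) = (-15 + 1 - 1)*(-258) = -15*(-258) = 3870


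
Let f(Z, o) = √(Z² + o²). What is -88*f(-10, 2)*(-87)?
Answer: 15312*√26 ≈ 78076.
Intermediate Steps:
-88*f(-10, 2)*(-87) = -88*√((-10)² + 2²)*(-87) = -88*√(100 + 4)*(-87) = -176*√26*(-87) = 15312*√26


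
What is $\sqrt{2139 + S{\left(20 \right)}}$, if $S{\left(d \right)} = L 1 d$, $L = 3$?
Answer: $\sqrt{2199} \approx 46.893$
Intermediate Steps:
$S{\left(d \right)} = 3 d$ ($S{\left(d \right)} = 3 \cdot 1 d = 3 d$)
$\sqrt{2139 + S{\left(20 \right)}} = \sqrt{2139 + 3 \cdot 20} = \sqrt{2139 + 60} = \sqrt{2199}$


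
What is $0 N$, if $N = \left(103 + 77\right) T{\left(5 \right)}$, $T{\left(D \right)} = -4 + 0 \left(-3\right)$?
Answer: $0$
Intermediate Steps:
$T{\left(D \right)} = -4$ ($T{\left(D \right)} = -4 + 0 = -4$)
$N = -720$ ($N = \left(103 + 77\right) \left(-4\right) = 180 \left(-4\right) = -720$)
$0 N = 0 \left(-720\right) = 0$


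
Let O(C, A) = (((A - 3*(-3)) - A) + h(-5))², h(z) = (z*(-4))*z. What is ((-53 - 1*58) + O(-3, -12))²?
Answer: 66748900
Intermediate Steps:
h(z) = -4*z² (h(z) = (-4*z)*z = -4*z²)
O(C, A) = 8281 (O(C, A) = (((A - 3*(-3)) - A) - 4*(-5)²)² = (((A + 9) - A) - 4*25)² = (((9 + A) - A) - 100)² = (9 - 100)² = (-91)² = 8281)
((-53 - 1*58) + O(-3, -12))² = ((-53 - 1*58) + 8281)² = ((-53 - 58) + 8281)² = (-111 + 8281)² = 8170² = 66748900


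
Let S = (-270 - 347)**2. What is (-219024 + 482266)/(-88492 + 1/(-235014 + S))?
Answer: -38347778350/12891072099 ≈ -2.9748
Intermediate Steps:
S = 380689 (S = (-617)**2 = 380689)
(-219024 + 482266)/(-88492 + 1/(-235014 + S)) = (-219024 + 482266)/(-88492 + 1/(-235014 + 380689)) = 263242/(-88492 + 1/145675) = 263242/(-12891072099/145675) = 263242*(-145675/12891072099) = -38347778350/12891072099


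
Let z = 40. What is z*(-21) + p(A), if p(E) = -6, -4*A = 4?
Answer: -846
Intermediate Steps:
A = -1 (A = -¼*4 = -1)
z*(-21) + p(A) = 40*(-21) - 6 = -840 - 6 = -846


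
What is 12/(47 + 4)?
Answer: 4/17 ≈ 0.23529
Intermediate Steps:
12/(47 + 4) = 12/51 = 12*(1/51) = 4/17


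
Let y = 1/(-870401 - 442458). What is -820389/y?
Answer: 1077055082151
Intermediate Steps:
y = -1/1312859 (y = 1/(-1312859) = -1/1312859 ≈ -7.6170e-7)
-820389/y = -820389/(-1/1312859) = -820389*(-1312859) = 1077055082151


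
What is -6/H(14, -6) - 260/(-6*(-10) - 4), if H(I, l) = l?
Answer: -51/14 ≈ -3.6429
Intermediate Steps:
-6/H(14, -6) - 260/(-6*(-10) - 4) = -6/(-6) - 260/(-6*(-10) - 4) = -6*(-⅙) - 260/(60 - 4) = 1 - 260/56 = 1 - 260*1/56 = 1 - 65/14 = -51/14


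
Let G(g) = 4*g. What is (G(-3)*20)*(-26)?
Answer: 6240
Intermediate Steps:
(G(-3)*20)*(-26) = ((4*(-3))*20)*(-26) = -12*20*(-26) = -240*(-26) = 6240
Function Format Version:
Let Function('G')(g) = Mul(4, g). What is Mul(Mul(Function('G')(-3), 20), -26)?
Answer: 6240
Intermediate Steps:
Mul(Mul(Function('G')(-3), 20), -26) = Mul(Mul(Mul(4, -3), 20), -26) = Mul(Mul(-12, 20), -26) = Mul(-240, -26) = 6240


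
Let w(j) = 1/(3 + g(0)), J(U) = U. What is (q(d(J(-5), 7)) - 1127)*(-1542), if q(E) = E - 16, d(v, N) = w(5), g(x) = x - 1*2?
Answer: 1760964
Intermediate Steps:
g(x) = -2 + x (g(x) = x - 2 = -2 + x)
w(j) = 1 (w(j) = 1/(3 + (-2 + 0)) = 1/(3 - 2) = 1/1 = 1)
d(v, N) = 1
q(E) = -16 + E
(q(d(J(-5), 7)) - 1127)*(-1542) = ((-16 + 1) - 1127)*(-1542) = (-15 - 1127)*(-1542) = -1142*(-1542) = 1760964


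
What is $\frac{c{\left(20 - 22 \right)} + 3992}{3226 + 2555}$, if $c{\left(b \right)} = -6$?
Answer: $\frac{3986}{5781} \approx 0.6895$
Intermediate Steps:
$\frac{c{\left(20 - 22 \right)} + 3992}{3226 + 2555} = \frac{-6 + 3992}{3226 + 2555} = \frac{3986}{5781}$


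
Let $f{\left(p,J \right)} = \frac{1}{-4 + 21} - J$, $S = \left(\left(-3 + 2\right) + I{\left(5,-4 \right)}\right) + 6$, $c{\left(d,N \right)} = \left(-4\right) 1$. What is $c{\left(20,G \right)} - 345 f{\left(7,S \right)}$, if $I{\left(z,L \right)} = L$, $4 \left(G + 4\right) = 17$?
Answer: $\frac{5452}{17} \approx 320.71$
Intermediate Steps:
$G = \frac{1}{4}$ ($G = -4 + \frac{1}{4} \cdot 17 = -4 + \frac{17}{4} = \frac{1}{4} \approx 0.25$)
$c{\left(d,N \right)} = -4$
$S = 1$ ($S = \left(\left(-3 + 2\right) - 4\right) + 6 = \left(-1 - 4\right) + 6 = -5 + 6 = 1$)
$f{\left(p,J \right)} = \frac{1}{17} - J$
$c{\left(20,G \right)} - 345 f{\left(7,S \right)} = -4 - 345 \left(\frac{1}{17} - 1\right) = -4 - - \frac{5520}{17} = -4 + \frac{5520}{17} = \frac{5452}{17}$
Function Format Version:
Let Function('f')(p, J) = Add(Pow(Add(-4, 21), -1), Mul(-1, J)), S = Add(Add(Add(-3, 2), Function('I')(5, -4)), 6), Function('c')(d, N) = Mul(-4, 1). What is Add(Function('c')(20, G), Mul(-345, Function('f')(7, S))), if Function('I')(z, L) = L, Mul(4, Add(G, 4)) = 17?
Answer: Rational(5452, 17) ≈ 320.71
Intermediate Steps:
G = Rational(1, 4) (G = Add(-4, Mul(Rational(1, 4), 17)) = Add(-4, Rational(17, 4)) = Rational(1, 4) ≈ 0.25000)
Function('c')(d, N) = -4
S = 1 (S = Add(Add(Add(-3, 2), -4), 6) = Add(Add(-1, -4), 6) = Add(-5, 6) = 1)
Function('f')(p, J) = Add(Rational(1, 17), Mul(-1, J)) (Function('f')(p, J) = Add(Pow(17, -1), Mul(-1, J)) = Add(Rational(1, 17), Mul(-1, J)))
Add(Function('c')(20, G), Mul(-345, Function('f')(7, S))) = Add(-4, Mul(-345, Add(Rational(1, 17), Mul(-1, 1)))) = Add(-4, Mul(-345, Add(Rational(1, 17), -1))) = Add(-4, Mul(-345, Rational(-16, 17))) = Add(-4, Rational(5520, 17)) = Rational(5452, 17)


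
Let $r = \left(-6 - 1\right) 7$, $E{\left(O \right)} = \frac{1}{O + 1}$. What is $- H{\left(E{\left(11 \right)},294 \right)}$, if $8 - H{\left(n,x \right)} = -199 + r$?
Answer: $-256$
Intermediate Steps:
$E{\left(O \right)} = \frac{1}{1 + O}$
$r = -49$ ($r = \left(-7\right) 7 = -49$)
$H{\left(n,x \right)} = 256$ ($H{\left(n,x \right)} = 8 - \left(-199 - 49\right) = 8 - -248 = 8 + 248 = 256$)
$- H{\left(E{\left(11 \right)},294 \right)} = \left(-1\right) 256 = -256$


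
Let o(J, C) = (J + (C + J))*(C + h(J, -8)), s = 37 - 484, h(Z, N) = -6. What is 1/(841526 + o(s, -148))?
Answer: 1/1001994 ≈ 9.9801e-7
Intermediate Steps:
s = -447
o(J, C) = (-6 + C)*(C + 2*J) (o(J, C) = (J + (C + J))*(C - 6) = (C + 2*J)*(-6 + C) = (-6 + C)*(C + 2*J))
1/(841526 + o(s, -148)) = 1/(841526 + ((-148)**2 - 12*(-447) - 6*(-148) + 2*(-148)*(-447))) = 1/(841526 + (21904 + 5364 + 888 + 132312)) = 1/(841526 + 160468) = 1/1001994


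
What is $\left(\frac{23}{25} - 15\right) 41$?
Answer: $- \frac{14432}{25} \approx -577.28$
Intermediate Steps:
$\left(\frac{23}{25} - 15\right) 41 = \left(- \frac{352}{25}\right) 41 = - \frac{14432}{25}$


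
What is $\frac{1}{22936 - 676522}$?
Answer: $- \frac{1}{653586} \approx -1.53 \cdot 10^{-6}$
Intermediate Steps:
$\frac{1}{22936 - 676522} = \frac{1}{-653586} = - \frac{1}{653586}$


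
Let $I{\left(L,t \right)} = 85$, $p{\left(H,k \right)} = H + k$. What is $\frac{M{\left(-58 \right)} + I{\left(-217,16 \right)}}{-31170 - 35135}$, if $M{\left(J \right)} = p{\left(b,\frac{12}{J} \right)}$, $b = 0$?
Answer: $- \frac{2459}{1922845} \approx -0.0012788$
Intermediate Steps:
$M{\left(J \right)} = \frac{12}{J}$ ($M{\left(J \right)} = 0 + \frac{12}{J} = \frac{12}{J}$)
$\frac{M{\left(-58 \right)} + I{\left(-217,16 \right)}}{-31170 - 35135} = \frac{\frac{12}{-58} + 85}{-31170 - 35135} = \frac{12 \left(- \frac{1}{58}\right) + 85}{-66305} = \left(- \frac{6}{29} + 85\right) \left(- \frac{1}{66305}\right) = \frac{2459}{29} \left(- \frac{1}{66305}\right) = - \frac{2459}{1922845}$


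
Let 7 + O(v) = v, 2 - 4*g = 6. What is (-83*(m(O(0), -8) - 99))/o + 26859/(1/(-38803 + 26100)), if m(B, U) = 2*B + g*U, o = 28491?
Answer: -3240280258964/9497 ≈ -3.4119e+8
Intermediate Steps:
g = -1 (g = 1/2 - 1/4*6 = 1/2 - 3/2 = -1)
O(v) = -7 + v
m(B, U) = -U + 2*B (m(B, U) = 2*B - U = -U + 2*B)
(-83*(m(O(0), -8) - 99))/o + 26859/(1/(-38803 + 26100)) = -83*((-1*(-8) + 2*(-7 + 0)) - 99)/28491 + 26859/(1/(-38803 + 26100)) = -83*((8 + 2*(-7)) - 99)*(1/28491) + 26859/(1/(-12703)) = -83*((8 - 14) - 99)*(1/28491) + 26859/(-1/12703) = -83*(-6 - 99)*(1/28491) + 26859*(-12703) = -83*(-105)*(1/28491) - 341189877 = 8715*(1/28491) - 341189877 = 2905/9497 - 341189877 = -3240280258964/9497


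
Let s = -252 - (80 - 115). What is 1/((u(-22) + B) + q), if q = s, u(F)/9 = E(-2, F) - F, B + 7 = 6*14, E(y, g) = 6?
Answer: 1/112 ≈ 0.0089286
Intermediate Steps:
B = 77 (B = -7 + 6*14 = -7 + 84 = 77)
u(F) = 54 - 9*F (u(F) = 9*(6 - F) = 54 - 9*F)
s = -217 (s = -252 - 1*(-35) = -252 + 35 = -217)
q = -217
1/((u(-22) + B) + q) = 1/(((54 - 9*(-22)) + 77) - 217) = 1/(((54 + 198) + 77) - 217) = 1/((252 + 77) - 217) = 1/(329 - 217) = 1/112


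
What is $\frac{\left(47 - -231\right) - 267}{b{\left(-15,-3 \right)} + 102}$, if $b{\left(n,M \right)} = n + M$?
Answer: $\frac{11}{84} \approx 0.13095$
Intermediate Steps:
$b{\left(n,M \right)} = M + n$
$\frac{\left(47 - -231\right) - 267}{b{\left(-15,-3 \right)} + 102} = \frac{\left(47 - -231\right) - 267}{\left(-3 - 15\right) + 102} = \frac{\left(47 + 231\right) - 267}{-18 + 102} = \frac{278 - 267}{84} = 11 \cdot \frac{1}{84} = \frac{11}{84}$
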